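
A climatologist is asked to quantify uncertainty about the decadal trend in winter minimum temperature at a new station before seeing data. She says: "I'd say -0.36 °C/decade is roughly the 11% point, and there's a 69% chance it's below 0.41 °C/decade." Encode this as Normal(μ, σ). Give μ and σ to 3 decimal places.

μ = 0.188, σ = 0.447

The p-quantile of Normal(μ,σ) is μ + z_p·σ, with z_{0.11} = -1.227 and z_{0.69} = 0.4959.
Eliminate σ: μ = (z₂·x₁ − z₁·x₂)/(z₂ − z₁) = (0.4959·-0.36 − (-1.227)·0.41)/1.722 = 0.188.
Then σ = (x₂ − x₁)/(z₂ − z₁) = (0.41 − -0.36)/1.722 = 0.447.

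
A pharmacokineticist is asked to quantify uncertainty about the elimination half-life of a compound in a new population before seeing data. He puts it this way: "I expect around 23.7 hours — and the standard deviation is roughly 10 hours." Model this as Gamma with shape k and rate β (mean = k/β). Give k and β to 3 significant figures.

k ≈ 5.62, β ≈ 0.237

For Gamma(k, rate β): mean = k/β, variance = k/β², so CV = 1/√k.
CV = SD/mean = 10/23.7 = 0.4219, hence k = 1/CV² = 5.62.
Then β = k/mean = 5.62/23.7 = 0.237.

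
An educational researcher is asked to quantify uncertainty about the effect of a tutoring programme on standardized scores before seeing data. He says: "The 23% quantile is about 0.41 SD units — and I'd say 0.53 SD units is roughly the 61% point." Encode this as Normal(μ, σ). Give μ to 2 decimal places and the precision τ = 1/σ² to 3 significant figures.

The p-quantile of Normal(μ,σ) is μ + z_p·σ, with z_{0.23} = -0.7388 and z_{0.61} = 0.2793.
Eliminate σ: μ = (z₂·x₁ − z₁·x₂)/(z₂ − z₁) = (0.2793·0.41 − (-0.7388)·0.53)/1.018 = 0.50.
Then σ = (x₂ − x₁)/(z₂ − z₁) = (0.53 − 0.41)/1.018 = 0.12.
Precision τ = 1/σ² = 1/0.1179² = 72.

μ = 0.50, τ = 72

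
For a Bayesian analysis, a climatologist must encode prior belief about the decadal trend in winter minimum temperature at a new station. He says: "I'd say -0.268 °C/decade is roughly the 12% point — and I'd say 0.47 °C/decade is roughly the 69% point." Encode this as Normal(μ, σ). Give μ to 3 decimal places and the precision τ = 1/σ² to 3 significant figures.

μ = 0.251, τ = 5.13

For Normal(μ,σ), the p-quantile is μ + z_p·σ. Here z_{0.12} = -1.175, z_{0.69} = 0.4959.
So -0.268 = μ − 1.175σ and 0.47 = μ + 0.4959σ.
Subtracting: σ = (0.47 − -0.268)/(0.4959 − (-1.175)) = 0.442.
Then μ = -0.268 − (-1.175)·0.442 = 0.251.
Precision τ = 1/σ² = 1/0.4417² = 5.13.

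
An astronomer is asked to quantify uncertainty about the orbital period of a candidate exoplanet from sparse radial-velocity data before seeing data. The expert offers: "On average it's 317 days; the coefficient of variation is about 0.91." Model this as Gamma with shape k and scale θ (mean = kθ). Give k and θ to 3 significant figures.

For Gamma(k, scale θ): mean = kθ, variance = kθ², so CV = 1/√k.
CV = 0.91, hence k = 1/CV² = 1.21.
Then θ = mean/k = 317/1.21 = 263.

k ≈ 1.21, θ ≈ 263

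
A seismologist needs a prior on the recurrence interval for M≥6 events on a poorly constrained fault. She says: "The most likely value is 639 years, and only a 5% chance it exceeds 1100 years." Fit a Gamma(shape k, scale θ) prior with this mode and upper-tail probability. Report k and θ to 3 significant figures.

Gamma(k,θ) with k>1 has mode (k−1)θ, so θ = 639/(k−1).
Need P(X < 1100) = 0.95 with θ tied to k this way. Start at k = 2, θ = 639: P(X<1100) ≈ 0.513.
Too low — raise k to concentrate. Iterating converges to k ≈ 10.5.
Then θ = 639/(10.5−1) ≈ 67.5.

k ≈ 10.5, θ ≈ 67.5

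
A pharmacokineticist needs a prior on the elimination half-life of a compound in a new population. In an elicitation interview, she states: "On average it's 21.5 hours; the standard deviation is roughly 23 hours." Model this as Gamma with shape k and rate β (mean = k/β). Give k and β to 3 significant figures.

k ≈ 0.874, β ≈ 0.0406

For Gamma(k, rate β): mean = k/β, variance = k/β², so CV = 1/√k.
CV = SD/mean = 23/21.5 = 1.07, hence k = 1/CV² = 0.874.
Then β = k/mean = 0.874/21.5 = 0.0406.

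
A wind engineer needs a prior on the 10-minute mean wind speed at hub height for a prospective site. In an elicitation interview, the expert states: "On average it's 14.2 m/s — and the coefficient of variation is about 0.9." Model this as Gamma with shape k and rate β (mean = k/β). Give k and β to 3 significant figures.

For Gamma(k, rate β): mean = k/β, variance = k/β², so CV = 1/√k.
CV = 0.9, hence k = 1/CV² = 1.23.
Then β = k/mean = 1.23/14.2 = 0.0869.

k ≈ 1.23, β ≈ 0.0869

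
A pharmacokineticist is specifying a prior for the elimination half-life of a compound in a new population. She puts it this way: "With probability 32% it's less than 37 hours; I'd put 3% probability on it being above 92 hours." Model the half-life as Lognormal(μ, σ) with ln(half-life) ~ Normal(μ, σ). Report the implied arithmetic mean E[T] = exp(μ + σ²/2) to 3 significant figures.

If T ~ Lognormal(μ,σ) then ln T ~ Normal(μ,σ), so the p-quantile of ln T is μ + z_p·σ.
ln(37) = 3.611 and ln(92) = 4.522; z_{0.32} = -0.4677, z_{0.97} = 1.881.
σ = (4.522 − 3.611)/(1.881 − (-0.4677)) = 0.388.
μ = 3.611 − (-0.4677)·0.388 = 3.792.
E[T] = exp(μ + σ²/2) = exp(3.792 + 0.0752) = 47.8 hours.

E[T] ≈ 47.8 hours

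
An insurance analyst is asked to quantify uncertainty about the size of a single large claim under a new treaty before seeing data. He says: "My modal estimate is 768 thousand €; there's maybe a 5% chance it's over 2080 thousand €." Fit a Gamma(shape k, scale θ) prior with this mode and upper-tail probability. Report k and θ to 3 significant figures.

Gamma(k,θ) with k>1 has mode (k−1)θ, so θ = 768/(k−1).
Need P(X < 2080) = 0.95 with θ tied to k this way. Start at k = 2, θ = 768: P(X<2080) ≈ 0.753.
Too low — raise k to concentrate. Iterating converges to k ≈ 3.71.
Then θ = 768/(3.71−1) ≈ 284.

k ≈ 3.71, θ ≈ 284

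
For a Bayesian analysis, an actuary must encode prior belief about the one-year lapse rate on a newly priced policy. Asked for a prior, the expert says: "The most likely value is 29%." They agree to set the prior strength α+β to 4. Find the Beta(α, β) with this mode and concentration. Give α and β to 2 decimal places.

For α,β > 1 the Beta mode is (α−1)/(α+β−2). With α+β = 4, the mode is (α−1)/2.
Set (α−1)/2 = 0.29 → α = 1 + 0.29·2 = 1.58.
β = 4 − α = 2.42.

α = 1.58, β = 2.42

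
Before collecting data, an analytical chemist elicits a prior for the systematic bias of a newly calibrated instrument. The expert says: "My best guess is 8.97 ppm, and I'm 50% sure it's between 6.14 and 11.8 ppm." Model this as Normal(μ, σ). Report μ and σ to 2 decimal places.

μ = 8.97, σ = 4.20

A symmetric 50% interval runs μ ± z·σ with z = 0.6745.
Half-width = 2.83, so σ = 2.83/0.6745 = 4.20.
μ is the stated best guess, 8.97.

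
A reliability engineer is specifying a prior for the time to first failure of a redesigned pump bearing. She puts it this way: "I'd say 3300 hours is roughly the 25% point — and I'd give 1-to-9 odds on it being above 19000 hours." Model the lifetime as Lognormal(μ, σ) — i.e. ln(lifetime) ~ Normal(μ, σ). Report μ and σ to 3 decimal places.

μ ≈ 8.705, σ ≈ 0.895

If T ~ Lognormal(μ,σ) then ln T ~ Normal(μ,σ), so the p-quantile of ln T is μ + z_p·σ.
ln(3300) = 8.102 and ln(19000) = 9.852; z_{0.25} = -0.6745, z_{0.9} = 1.282.
σ = (9.852 − 8.102)/(1.282 − (-0.6745)) = 0.895.
μ = 8.102 − (-0.6745)·0.895 = 8.705.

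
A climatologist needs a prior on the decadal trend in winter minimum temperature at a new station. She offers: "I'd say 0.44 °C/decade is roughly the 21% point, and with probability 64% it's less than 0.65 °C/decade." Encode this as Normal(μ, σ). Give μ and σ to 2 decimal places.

μ = 0.59, σ = 0.18

For Normal(μ,σ), the p-quantile is μ + z_p·σ. Here z_{0.21} = -0.8064, z_{0.64} = 0.3585.
So 0.44 = μ − 0.8064σ and 0.65 = μ + 0.3585σ.
Subtracting: σ = (0.65 − 0.44)/(0.3585 − (-0.8064)) = 0.18.
Then μ = 0.44 − (-0.8064)·0.18 = 0.59.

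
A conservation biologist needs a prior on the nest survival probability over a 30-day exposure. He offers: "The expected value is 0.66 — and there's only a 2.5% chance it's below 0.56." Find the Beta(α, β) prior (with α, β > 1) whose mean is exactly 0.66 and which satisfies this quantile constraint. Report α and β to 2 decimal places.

With mean 0.66 fixed, write α = 0.66s, β = 0.34s where s = α+β.
Need P(θ < 0.56) = 0.025 under Beta(0.66s, 0.34s). Normal approximation: (q−m)/√(m(1−m)/s) ≈ z_{0.025} = -1.96, so s ≈ 0.66·0.34·(-1.96)²/(0.56−0.66)² = 86.2.
At s = 86.2: P(θ<0.56) ≈ 0.028. Adjusting to match 0.025 gives s ≈ 90.75.
So α = 0.66·90.75 ≈ 59.89, β = 0.34·90.75 ≈ 30.85.

α ≈ 59.89, β ≈ 30.85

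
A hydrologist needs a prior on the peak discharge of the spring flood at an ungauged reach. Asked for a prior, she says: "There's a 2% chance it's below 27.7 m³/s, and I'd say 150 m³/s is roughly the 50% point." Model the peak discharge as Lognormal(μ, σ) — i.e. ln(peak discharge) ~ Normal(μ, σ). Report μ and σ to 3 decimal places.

If T ~ Lognormal(μ,σ) then ln T ~ Normal(μ,σ), so the p-quantile of ln T is μ + z_p·σ.
ln(27.7) = 3.321 and ln(150) = 5.011; z_{0.02} = -2.054, z_{0.5} = 0.
σ = (5.011 − 3.321)/(0 − (-2.054)) = 0.822.
μ = 3.321 − (-2.054)·0.822 = 5.011.

μ ≈ 5.011, σ ≈ 0.822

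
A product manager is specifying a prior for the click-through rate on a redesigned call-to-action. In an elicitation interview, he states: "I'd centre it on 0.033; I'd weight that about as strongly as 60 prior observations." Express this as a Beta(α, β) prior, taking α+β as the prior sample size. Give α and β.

α = 1.98, β = 58.02

Under the effective-sample-size interpretation, Beta(α, β) has prior mean α/(α+β) and prior sample size α+β.
So α+β = 60 and α/(α+β) = 0.033, giving α = 0.033·60 = 1.98 and β = 60 − 1.98 = 58.02.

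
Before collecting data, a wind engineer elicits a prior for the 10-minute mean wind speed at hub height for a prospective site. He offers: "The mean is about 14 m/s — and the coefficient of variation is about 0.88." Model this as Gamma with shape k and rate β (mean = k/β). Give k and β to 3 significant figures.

k ≈ 1.29, β ≈ 0.0922

For Gamma(k, rate β): mean = k/β, variance = k/β², so CV = 1/√k.
CV = 0.88, hence k = 1/CV² = 1.29.
Then β = k/mean = 1.29/14 = 0.0922.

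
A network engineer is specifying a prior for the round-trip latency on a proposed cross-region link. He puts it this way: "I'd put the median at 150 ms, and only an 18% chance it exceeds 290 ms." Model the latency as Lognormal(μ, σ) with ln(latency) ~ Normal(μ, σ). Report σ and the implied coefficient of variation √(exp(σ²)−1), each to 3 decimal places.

If T ~ Lognormal(μ,σ) then ln T ~ Normal(μ,σ), so the p-quantile of ln T is μ + z_p·σ.
ln(150) = 5.011 and ln(290) = 5.67; z_{0.5} = 0, z_{0.82} = 0.9154.
σ = (5.67 − 5.011)/(0.9154 − (0)) = 0.720.
μ = 5.011 − (0)·0.720 = 5.011.
CV = √(exp(σ²)−1) = √(exp(0.5187)−1) = 0.825.

σ ≈ 0.720, CV ≈ 0.825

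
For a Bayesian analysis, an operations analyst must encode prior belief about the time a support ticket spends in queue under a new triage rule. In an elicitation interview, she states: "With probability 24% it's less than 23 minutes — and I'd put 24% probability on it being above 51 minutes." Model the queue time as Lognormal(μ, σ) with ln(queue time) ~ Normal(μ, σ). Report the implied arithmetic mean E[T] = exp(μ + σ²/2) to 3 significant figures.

If T ~ Lognormal(μ,σ) then ln T ~ Normal(μ,σ), so the p-quantile of ln T is μ + z_p·σ.
ln(23) = 3.135 and ln(51) = 3.932; z_{0.24} = -0.7063, z_{0.76} = 0.7063.
σ = (3.932 − 3.135)/(0.7063 − (-0.7063)) = 0.564.
μ = 3.135 − (-0.7063)·0.564 = 3.534.
E[T] = exp(μ + σ²/2) = exp(3.534 + 0.1589) = 40.1 minutes.

E[T] ≈ 40.1 minutes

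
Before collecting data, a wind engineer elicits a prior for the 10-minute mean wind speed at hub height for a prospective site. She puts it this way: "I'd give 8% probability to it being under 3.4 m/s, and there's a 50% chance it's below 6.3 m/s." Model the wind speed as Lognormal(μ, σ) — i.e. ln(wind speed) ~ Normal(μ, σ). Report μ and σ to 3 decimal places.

If T ~ Lognormal(μ,σ) then ln T ~ Normal(μ,σ), so the p-quantile of ln T is μ + z_p·σ.
ln(3.4) = 1.224 and ln(6.3) = 1.841; z_{0.08} = -1.405, z_{0.5} = 0.
σ = (1.841 − 1.224)/(0 − (-1.405)) = 0.439.
μ = 1.224 − (-1.405)·0.439 = 1.841.

μ ≈ 1.841, σ ≈ 0.439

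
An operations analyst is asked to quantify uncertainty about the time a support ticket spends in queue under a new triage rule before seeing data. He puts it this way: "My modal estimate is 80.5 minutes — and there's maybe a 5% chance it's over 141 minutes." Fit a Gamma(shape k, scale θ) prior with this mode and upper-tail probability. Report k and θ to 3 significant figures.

k ≈ 9.88, θ ≈ 9.07

Gamma(k,θ) with k>1 has mode (k−1)θ, so θ = 80.5/(k−1).
Need P(X < 141) = 0.95 with θ tied to k this way. Start at k = 2, θ = 80.5: P(X<141) ≈ 0.523.
Too low — raise k to concentrate. Iterating converges to k ≈ 9.88.
Then θ = 80.5/(9.88−1) ≈ 9.07.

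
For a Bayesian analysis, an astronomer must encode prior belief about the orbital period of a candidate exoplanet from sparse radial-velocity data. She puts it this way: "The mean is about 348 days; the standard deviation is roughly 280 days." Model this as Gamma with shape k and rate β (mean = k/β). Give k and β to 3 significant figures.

k ≈ 1.54, β ≈ 0.00444

For Gamma(k, rate β): mean = k/β, variance = k/β², so CV = 1/√k.
CV = SD/mean = 280/348 = 0.8046, hence k = 1/CV² = 1.54.
Then β = k/mean = 1.54/348 = 0.00444.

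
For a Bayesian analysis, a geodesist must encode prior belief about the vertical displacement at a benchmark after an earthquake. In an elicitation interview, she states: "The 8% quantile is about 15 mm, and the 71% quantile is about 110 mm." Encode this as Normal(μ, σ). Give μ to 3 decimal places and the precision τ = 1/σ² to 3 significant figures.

μ = 83.157, τ = 0.000425

For Normal(μ,σ), the p-quantile is μ + z_p·σ. Here z_{0.08} = -1.405, z_{0.71} = 0.5534.
So 15 = μ − 1.405σ and 110 = μ + 0.5534σ.
Subtracting: σ = (110 − 15)/(0.5534 − (-1.405)) = 48.508.
Then μ = 15 − (-1.405)·48.508 = 83.157.
Precision τ = 1/σ² = 1/48.51² = 0.000425.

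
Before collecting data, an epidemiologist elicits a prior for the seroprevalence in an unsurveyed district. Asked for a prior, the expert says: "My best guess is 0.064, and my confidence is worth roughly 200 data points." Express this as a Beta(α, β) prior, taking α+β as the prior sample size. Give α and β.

α = 12.8, β = 187.2

Under the effective-sample-size interpretation, Beta(α, β) has prior mean α/(α+β) and prior sample size α+β.
So α+β = 200 and α/(α+β) = 0.064, giving α = 0.064·200 = 12.8 and β = 200 − 12.8 = 187.2.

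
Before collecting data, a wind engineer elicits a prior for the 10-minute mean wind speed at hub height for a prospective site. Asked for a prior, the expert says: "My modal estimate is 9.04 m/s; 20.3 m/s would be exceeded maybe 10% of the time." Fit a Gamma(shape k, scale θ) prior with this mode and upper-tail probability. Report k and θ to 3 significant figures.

k ≈ 3.94, θ ≈ 3.08

Gamma(k,θ) with k>1 has mode (k−1)θ, so θ = 9.04/(k−1).
Need P(X < 20.3) = 0.9 with θ tied to k this way. Start at k = 2, θ = 9.04: P(X<20.3) ≈ 0.656.
Too low — raise k to concentrate. Iterating converges to k ≈ 3.94.
Then θ = 9.04/(3.94−1) ≈ 3.08.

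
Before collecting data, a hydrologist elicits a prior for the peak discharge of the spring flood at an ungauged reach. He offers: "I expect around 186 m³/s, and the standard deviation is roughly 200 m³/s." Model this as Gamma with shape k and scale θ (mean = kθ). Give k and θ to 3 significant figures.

k ≈ 0.865, θ ≈ 215

For Gamma(k, scale θ): mean = kθ, variance = kθ², so CV = 1/√k.
CV = SD/mean = 200/186 = 1.075, hence k = 1/CV² = 0.865.
Then θ = mean/k = 186/0.865 = 215.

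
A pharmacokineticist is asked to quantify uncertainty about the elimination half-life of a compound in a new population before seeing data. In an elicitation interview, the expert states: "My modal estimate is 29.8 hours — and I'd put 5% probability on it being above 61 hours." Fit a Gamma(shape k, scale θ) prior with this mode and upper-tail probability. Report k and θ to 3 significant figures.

k ≈ 6.39, θ ≈ 5.53

Gamma(k,θ) with k>1 has mode (k−1)θ, so θ = 29.8/(k−1).
Need P(X < 61) = 0.95 with θ tied to k this way. Start at k = 2, θ = 29.8: P(X<61) ≈ 0.607.
Too low — raise k to concentrate. Iterating converges to k ≈ 6.39.
Then θ = 29.8/(6.39−1) ≈ 5.53.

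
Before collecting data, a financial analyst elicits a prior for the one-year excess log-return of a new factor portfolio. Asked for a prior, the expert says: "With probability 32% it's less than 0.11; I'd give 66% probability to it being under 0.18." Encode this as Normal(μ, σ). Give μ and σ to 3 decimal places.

μ = 0.147, σ = 0.080

For Normal(μ,σ), the p-quantile is μ + z_p·σ. Here z_{0.32} = -0.4677, z_{0.66} = 0.4125.
So 0.11 = μ − 0.4677σ and 0.18 = μ + 0.4125σ.
Subtracting: σ = (0.18 − 0.11)/(0.4125 − (-0.4677)) = 0.080.
Then μ = 0.11 − (-0.4677)·0.080 = 0.147.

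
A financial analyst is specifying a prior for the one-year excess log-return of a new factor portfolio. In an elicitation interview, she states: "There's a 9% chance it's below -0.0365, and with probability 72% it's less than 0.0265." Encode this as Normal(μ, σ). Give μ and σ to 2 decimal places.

μ = 0.01, σ = 0.03

For Normal(μ,σ), the p-quantile is μ + z_p·σ. Here z_{0.09} = -1.341, z_{0.72} = 0.5828.
So -0.0365 = μ − 1.341σ and 0.0265 = μ + 0.5828σ.
Subtracting: σ = (0.0265 − -0.0365)/(0.5828 − (-1.341)) = 0.03.
Then μ = -0.0365 − (-1.341)·0.03 = 0.01.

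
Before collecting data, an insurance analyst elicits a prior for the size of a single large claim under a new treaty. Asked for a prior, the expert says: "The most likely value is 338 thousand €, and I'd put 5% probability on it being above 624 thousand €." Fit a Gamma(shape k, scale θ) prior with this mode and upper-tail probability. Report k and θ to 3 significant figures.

k ≈ 8.41, θ ≈ 45.6

Gamma(k,θ) with k>1 has mode (k−1)θ, so θ = 338/(k−1).
Need P(X < 624) = 0.95 with θ tied to k this way. Start at k = 2, θ = 338: P(X<624) ≈ 0.551.
Too low — raise k to concentrate. Iterating converges to k ≈ 8.41.
Then θ = 338/(8.41−1) ≈ 45.6.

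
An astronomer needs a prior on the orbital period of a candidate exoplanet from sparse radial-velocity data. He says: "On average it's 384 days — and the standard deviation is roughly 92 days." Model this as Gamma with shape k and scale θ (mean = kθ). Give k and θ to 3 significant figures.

k ≈ 17.4, θ ≈ 22

For Gamma(k, scale θ): mean = kθ, variance = kθ², so CV = 1/√k.
CV = SD/mean = 92/384 = 0.2396, hence k = 1/CV² = 17.4.
Then θ = mean/k = 384/17.4 = 22.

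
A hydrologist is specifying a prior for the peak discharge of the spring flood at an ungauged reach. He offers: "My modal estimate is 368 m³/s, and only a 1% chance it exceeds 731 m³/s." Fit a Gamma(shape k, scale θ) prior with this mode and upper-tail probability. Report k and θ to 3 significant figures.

Gamma(k,θ) with k>1 has mode (k−1)θ, so θ = 368/(k−1).
Need P(X < 731) = 0.99 with θ tied to k this way. Start at k = 2, θ = 368: P(X<731) ≈ 0.590.
Too low — raise k to concentrate. Iterating converges to k ≈ 11.4.
Then θ = 368/(11.4−1) ≈ 35.2.

k ≈ 11.4, θ ≈ 35.2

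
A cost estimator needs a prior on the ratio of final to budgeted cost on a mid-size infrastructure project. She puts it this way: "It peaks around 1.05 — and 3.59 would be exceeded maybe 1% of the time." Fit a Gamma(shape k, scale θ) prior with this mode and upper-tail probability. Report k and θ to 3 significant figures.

k ≈ 3.88, θ ≈ 0.364

Gamma(k,θ) with k>1 has mode (k−1)θ, so θ = 1.05/(k−1).
Need P(X < 3.59) = 0.99 with θ tied to k this way. Start at k = 2, θ = 1.05: P(X<3.59) ≈ 0.855.
Too low — raise k to concentrate. Iterating converges to k ≈ 3.88.
Then θ = 1.05/(3.88−1) ≈ 0.364.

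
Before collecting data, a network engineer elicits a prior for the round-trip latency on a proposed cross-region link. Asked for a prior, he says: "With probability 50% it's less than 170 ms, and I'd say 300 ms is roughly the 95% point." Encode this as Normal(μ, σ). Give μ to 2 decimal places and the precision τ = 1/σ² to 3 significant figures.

μ = 170.00, τ = 0.00016

The p-quantile of Normal(μ,σ) is μ + z_p·σ, with z_{0.5} = 0 and z_{0.95} = 1.645.
Eliminate σ: μ = (z₂·x₁ − z₁·x₂)/(z₂ − z₁) = (1.645·170 − (0)·300)/1.645 = 170.00.
Then σ = (x₂ − x₁)/(z₂ − z₁) = (300 − 170)/1.645 = 79.03.
Precision τ = 1/σ² = 1/79.03² = 0.00016.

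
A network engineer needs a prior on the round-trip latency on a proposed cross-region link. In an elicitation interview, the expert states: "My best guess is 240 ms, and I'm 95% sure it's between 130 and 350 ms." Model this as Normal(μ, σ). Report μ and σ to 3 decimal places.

μ = 240.000, σ = 56.123

A symmetric 95% interval runs μ ± z·σ with z = 1.96.
Half-width = 110, so σ = 110/1.96 = 56.123.
μ is the stated best guess, 240.000.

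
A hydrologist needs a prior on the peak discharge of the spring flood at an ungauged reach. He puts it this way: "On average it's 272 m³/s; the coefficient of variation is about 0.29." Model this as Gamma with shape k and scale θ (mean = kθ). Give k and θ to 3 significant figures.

k ≈ 11.9, θ ≈ 22.9

For Gamma(k, scale θ): mean = kθ, variance = kθ², so CV = 1/√k.
CV = 0.29, hence k = 1/CV² = 11.9.
Then θ = mean/k = 272/11.9 = 22.9.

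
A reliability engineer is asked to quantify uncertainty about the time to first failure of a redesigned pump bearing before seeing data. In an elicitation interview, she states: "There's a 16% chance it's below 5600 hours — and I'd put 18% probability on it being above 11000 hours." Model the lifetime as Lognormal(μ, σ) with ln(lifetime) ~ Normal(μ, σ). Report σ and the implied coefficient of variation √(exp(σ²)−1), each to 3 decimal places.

σ ≈ 0.354, CV ≈ 0.365

If T ~ Lognormal(μ,σ) then ln T ~ Normal(μ,σ), so the p-quantile of ln T is μ + z_p·σ.
ln(5600) = 8.631 and ln(11000) = 9.306; z_{0.16} = -0.9945, z_{0.82} = 0.9154.
σ = (9.306 − 8.631)/(0.9154 − (-0.9945)) = 0.354.
μ = 8.631 − (-0.9945)·0.354 = 8.982.
CV = √(exp(σ²)−1) = √(exp(0.1250)−1) = 0.365.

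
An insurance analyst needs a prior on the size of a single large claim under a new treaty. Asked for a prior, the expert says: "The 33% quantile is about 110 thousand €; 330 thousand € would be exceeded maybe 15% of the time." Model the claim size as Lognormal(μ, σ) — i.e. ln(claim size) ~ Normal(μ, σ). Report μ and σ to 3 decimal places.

If T ~ Lognormal(μ,σ) then ln T ~ Normal(μ,σ), so the p-quantile of ln T is μ + z_p·σ.
ln(110) = 4.7 and ln(330) = 5.799; z_{0.33} = -0.4399, z_{0.85} = 1.036.
σ = (5.799 − 4.7)/(1.036 − (-0.4399)) = 0.744.
μ = 4.7 − (-0.4399)·0.744 = 5.028.

μ ≈ 5.028, σ ≈ 0.744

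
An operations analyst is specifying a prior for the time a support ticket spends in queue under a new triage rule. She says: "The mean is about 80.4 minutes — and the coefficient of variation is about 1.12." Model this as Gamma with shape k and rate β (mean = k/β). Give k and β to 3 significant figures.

For Gamma(k, rate β): mean = k/β, variance = k/β², so CV = 1/√k.
CV = 1.12, hence k = 1/CV² = 0.797.
Then β = k/mean = 0.797/80.4 = 0.00992.

k ≈ 0.797, β ≈ 0.00992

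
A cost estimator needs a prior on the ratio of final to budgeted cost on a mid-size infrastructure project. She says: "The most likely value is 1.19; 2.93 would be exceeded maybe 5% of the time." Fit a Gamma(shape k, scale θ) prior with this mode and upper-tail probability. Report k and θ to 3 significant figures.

Gamma(k,θ) with k>1 has mode (k−1)θ, so θ = 1.19/(k−1).
Need P(X < 2.93) = 0.95 with θ tied to k this way. Start at k = 2, θ = 1.19: P(X<2.93) ≈ 0.705.
Too low — raise k to concentrate. Iterating converges to k ≈ 4.35.
Then θ = 1.19/(4.35−1) ≈ 0.355.

k ≈ 4.35, θ ≈ 0.355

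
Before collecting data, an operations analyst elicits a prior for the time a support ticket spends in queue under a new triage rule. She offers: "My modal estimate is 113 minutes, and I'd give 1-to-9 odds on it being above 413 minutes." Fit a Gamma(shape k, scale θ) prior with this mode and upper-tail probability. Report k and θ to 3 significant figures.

k ≈ 2.11, θ ≈ 102

Gamma(k,θ) with k>1 has mode (k−1)θ, so θ = 113/(k−1).
Need P(X < 413) = 0.9 with θ tied to k this way. Start at k = 2, θ = 113: P(X<413) ≈ 0.880.
Too low — raise k to concentrate. Iterating converges to k ≈ 2.11.
Then θ = 113/(2.11−1) ≈ 102.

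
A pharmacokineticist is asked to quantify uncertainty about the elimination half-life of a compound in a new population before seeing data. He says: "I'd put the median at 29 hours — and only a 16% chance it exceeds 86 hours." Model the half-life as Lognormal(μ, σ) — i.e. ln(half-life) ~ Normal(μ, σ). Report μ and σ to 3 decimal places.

If T ~ Lognormal(μ,σ) then ln T ~ Normal(μ,σ), so the p-quantile of ln T is μ + z_p·σ.
ln(29) = 3.367 and ln(86) = 4.454; z_{0.5} = 0, z_{0.84} = 0.9945.
σ = (4.454 − 3.367)/(0.9945 − (0)) = 1.093.
μ = 3.367 − (0)·1.093 = 3.367.

μ ≈ 3.367, σ ≈ 1.093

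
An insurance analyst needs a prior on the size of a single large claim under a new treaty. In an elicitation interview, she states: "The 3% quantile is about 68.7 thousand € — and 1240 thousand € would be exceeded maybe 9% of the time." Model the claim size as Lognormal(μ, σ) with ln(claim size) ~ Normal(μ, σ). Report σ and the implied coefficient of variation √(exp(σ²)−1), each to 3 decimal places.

If T ~ Lognormal(μ,σ) then ln T ~ Normal(μ,σ), so the p-quantile of ln T is μ + z_p·σ.
ln(68.7) = 4.23 and ln(1240) = 7.123; z_{0.03} = -1.881, z_{0.91} = 1.341.
σ = (7.123 − 4.23)/(1.341 − (-1.881)) = 0.898.
μ = 4.23 − (-1.881)·0.898 = 5.919.
CV = √(exp(σ²)−1) = √(exp(0.8065)−1) = 1.114.

σ ≈ 0.898, CV ≈ 1.114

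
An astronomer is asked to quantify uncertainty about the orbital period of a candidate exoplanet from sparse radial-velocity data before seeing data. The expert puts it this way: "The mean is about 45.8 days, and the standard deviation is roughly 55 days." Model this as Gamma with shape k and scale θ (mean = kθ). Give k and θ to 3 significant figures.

For Gamma(k, scale θ): mean = kθ, variance = kθ², so CV = 1/√k.
CV = SD/mean = 55/45.8 = 1.201, hence k = 1/CV² = 0.693.
Then θ = mean/k = 45.8/0.693 = 66.

k ≈ 0.693, θ ≈ 66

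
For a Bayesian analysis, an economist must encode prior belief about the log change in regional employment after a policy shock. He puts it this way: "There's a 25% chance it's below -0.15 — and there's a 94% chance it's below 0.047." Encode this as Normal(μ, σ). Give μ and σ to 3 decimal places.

μ = -0.090, σ = 0.088

The p-quantile of Normal(μ,σ) is μ + z_p·σ, with z_{0.25} = -0.6745 and z_{0.94} = 1.555.
Eliminate σ: μ = (z₂·x₁ − z₁·x₂)/(z₂ − z₁) = (1.555·-0.15 − (-0.6745)·0.047)/2.229 = -0.090.
Then σ = (x₂ − x₁)/(z₂ − z₁) = (0.047 − -0.15)/2.229 = 0.088.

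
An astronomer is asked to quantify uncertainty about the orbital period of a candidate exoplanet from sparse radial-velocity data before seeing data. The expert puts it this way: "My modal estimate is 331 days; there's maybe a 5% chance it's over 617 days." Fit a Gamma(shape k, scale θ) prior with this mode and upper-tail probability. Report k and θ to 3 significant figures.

k ≈ 8.17, θ ≈ 46.1

Gamma(k,θ) with k>1 has mode (k−1)θ, so θ = 331/(k−1).
Need P(X < 617) = 0.95 with θ tied to k this way. Start at k = 2, θ = 331: P(X<617) ≈ 0.556.
Too low — raise k to concentrate. Iterating converges to k ≈ 8.17.
Then θ = 331/(8.17−1) ≈ 46.1.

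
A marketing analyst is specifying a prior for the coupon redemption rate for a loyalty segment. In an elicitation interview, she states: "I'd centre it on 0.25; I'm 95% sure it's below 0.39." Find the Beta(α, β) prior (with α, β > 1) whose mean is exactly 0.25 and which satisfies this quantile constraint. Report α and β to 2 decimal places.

α ≈ 7.20, β ≈ 21.61

With mean 0.25 fixed, write α = 0.25s, β = 0.75s where s = α+β.
Need P(θ < 0.39) = 0.95 under Beta(0.25s, 0.75s). Normal approximation: (q−m)/√(m(1−m)/s) ≈ z_{0.95} = 1.64, so s ≈ 0.25·0.75·(1.64)²/(0.39−0.25)² = 25.9.
At s = 25.9: P(θ<0.39) ≈ 0.941. Adjusting to match 0.95 gives s ≈ 28.82.
So α = 0.25·28.82 ≈ 7.20, β = 0.75·28.82 ≈ 21.61.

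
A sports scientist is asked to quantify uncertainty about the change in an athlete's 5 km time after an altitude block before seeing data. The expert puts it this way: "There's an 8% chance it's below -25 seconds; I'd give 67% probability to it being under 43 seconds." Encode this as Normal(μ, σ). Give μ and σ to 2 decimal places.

μ = 26.79, σ = 36.86

The p-quantile of Normal(μ,σ) is μ + z_p·σ, with z_{0.08} = -1.405 and z_{0.67} = 0.4399.
Eliminate σ: μ = (z₂·x₁ − z₁·x₂)/(z₂ − z₁) = (0.4399·-25 − (-1.405)·43)/1.845 = 26.79.
Then σ = (x₂ − x₁)/(z₂ − z₁) = (43 − -25)/1.845 = 36.86.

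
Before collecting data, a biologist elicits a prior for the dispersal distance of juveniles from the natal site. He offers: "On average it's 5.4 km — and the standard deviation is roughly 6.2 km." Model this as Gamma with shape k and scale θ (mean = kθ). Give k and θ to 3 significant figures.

k ≈ 0.759, θ ≈ 7.12

For Gamma(k, scale θ): mean = kθ, variance = kθ², so CV = 1/√k.
CV = SD/mean = 6.2/5.4 = 1.148, hence k = 1/CV² = 0.759.
Then θ = mean/k = 5.4/0.759 = 7.12.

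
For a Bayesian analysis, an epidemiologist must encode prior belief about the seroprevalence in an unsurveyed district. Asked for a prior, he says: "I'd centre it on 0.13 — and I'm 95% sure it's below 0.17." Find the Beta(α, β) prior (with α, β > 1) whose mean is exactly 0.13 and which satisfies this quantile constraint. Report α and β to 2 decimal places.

With mean 0.13 fixed, write α = 0.13s, β = 0.87s where s = α+β.
Need P(θ < 0.17) = 0.95 under Beta(0.13s, 0.87s). Normal approximation: (q−m)/√(m(1−m)/s) ≈ z_{0.95} = 1.64, so s ≈ 0.13·0.87·(1.64)²/(0.17−0.13)² = 191.2.
At s = 191.2: P(θ<0.17) ≈ 0.942. Adjusting to match 0.95 gives s ≈ 209.96.
So α = 0.13·209.96 ≈ 27.29, β = 0.87·209.96 ≈ 182.67.

α ≈ 27.29, β ≈ 182.67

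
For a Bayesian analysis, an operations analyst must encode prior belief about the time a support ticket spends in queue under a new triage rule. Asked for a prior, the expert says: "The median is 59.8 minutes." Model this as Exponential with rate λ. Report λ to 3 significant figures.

Exponential median = ln 2 / λ, so λ = ln 2 / 59.8 = 0.0116.

λ ≈ 0.0116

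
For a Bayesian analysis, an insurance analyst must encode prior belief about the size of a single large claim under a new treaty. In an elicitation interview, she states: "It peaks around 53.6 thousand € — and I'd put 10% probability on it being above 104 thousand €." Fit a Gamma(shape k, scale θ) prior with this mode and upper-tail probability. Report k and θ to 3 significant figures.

Gamma(k,θ) with k>1 has mode (k−1)θ, so θ = 53.6/(k−1).
Need P(X < 104) = 0.9 with θ tied to k this way. Start at k = 2, θ = 53.6: P(X<104) ≈ 0.578.
Too low — raise k to concentrate. Iterating converges to k ≈ 5.36.
Then θ = 53.6/(5.36−1) ≈ 12.3.

k ≈ 5.36, θ ≈ 12.3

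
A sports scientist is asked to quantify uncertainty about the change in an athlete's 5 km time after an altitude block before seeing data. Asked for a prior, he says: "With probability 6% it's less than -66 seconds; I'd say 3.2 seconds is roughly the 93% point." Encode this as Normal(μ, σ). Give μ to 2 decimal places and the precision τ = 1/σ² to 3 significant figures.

For Normal(μ,σ), the p-quantile is μ + z_p·σ. Here z_{0.06} = -1.555, z_{0.93} = 1.476.
So -66 = μ − 1.555σ and 3.2 = μ + 1.476σ.
Subtracting: σ = (3.2 − -66)/(1.476 − (-1.555)) = 22.83.
Then μ = -66 − (-1.555)·22.83 = -30.50.
Precision τ = 1/σ² = 1/22.83² = 0.00192.

μ = -30.50, τ = 0.00192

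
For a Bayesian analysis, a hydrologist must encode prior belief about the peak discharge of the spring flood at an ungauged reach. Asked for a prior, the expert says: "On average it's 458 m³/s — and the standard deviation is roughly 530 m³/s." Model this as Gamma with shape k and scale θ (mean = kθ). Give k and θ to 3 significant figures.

k ≈ 0.747, θ ≈ 613

For Gamma(k, scale θ): mean = kθ, variance = kθ², so CV = 1/√k.
CV = SD/mean = 530/458 = 1.157, hence k = 1/CV² = 0.747.
Then θ = mean/k = 458/0.747 = 613.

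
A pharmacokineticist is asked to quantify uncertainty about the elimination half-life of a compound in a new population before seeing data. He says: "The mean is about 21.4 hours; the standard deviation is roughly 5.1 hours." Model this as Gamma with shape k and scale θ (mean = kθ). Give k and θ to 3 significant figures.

k ≈ 17.6, θ ≈ 1.22

For Gamma(k, scale θ): mean = kθ, variance = kθ², so CV = 1/√k.
CV = SD/mean = 5.1/21.4 = 0.2383, hence k = 1/CV² = 17.6.
Then θ = mean/k = 21.4/17.6 = 1.22.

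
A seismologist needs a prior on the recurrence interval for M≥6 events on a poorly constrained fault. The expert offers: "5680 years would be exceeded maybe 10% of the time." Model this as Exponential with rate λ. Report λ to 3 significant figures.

λ ≈ 0.000405

P(T > 5680.0) = e^(−λ·5680.0) = 0.1, so λ = −ln(0.1)/5680.0 = 0.000405.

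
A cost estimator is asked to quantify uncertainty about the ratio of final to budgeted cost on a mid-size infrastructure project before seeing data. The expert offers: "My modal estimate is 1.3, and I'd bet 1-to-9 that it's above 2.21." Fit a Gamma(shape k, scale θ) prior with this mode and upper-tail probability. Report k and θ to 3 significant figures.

Gamma(k,θ) with k>1 has mode (k−1)θ, so θ = 1.3/(k−1).
Need P(X < 2.21) = 0.9 with θ tied to k this way. Start at k = 2, θ = 1.3: P(X<2.21) ≈ 0.507.
Too low — raise k to concentrate. Iterating converges to k ≈ 7.72.
Then θ = 1.3/(7.72−1) ≈ 0.193.

k ≈ 7.72, θ ≈ 0.193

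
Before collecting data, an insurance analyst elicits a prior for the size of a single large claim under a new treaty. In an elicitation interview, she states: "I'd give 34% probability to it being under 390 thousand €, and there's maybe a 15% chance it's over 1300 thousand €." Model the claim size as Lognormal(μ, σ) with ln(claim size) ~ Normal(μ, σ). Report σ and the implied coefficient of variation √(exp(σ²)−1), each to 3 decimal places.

If T ~ Lognormal(μ,σ) then ln T ~ Normal(μ,σ), so the p-quantile of ln T is μ + z_p·σ.
ln(390) = 5.966 and ln(1300) = 7.17; z_{0.34} = -0.4125, z_{0.85} = 1.036.
σ = (7.17 − 5.966)/(1.036 − (-0.4125)) = 0.831.
μ = 5.966 − (-0.4125)·0.831 = 6.309.
CV = √(exp(σ²)−1) = √(exp(0.6905)−1) = 0.997.

σ ≈ 0.831, CV ≈ 0.997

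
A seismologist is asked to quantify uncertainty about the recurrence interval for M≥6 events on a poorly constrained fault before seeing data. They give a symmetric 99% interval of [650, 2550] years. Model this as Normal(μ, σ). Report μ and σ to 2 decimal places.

A symmetric 99% interval runs μ ± z·σ with z = 2.576.
Half-width = 950, so σ = 950/2.576 = 368.81.
μ is the interval midpoint, 1600.00.

μ = 1600.00, σ = 368.81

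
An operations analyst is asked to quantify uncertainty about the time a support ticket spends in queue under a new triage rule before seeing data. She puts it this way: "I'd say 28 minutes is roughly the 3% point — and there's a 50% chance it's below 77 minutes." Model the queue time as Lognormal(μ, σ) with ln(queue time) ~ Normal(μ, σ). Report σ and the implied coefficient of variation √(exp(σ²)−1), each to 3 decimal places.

σ ≈ 0.538, CV ≈ 0.579

If T ~ Lognormal(μ,σ) then ln T ~ Normal(μ,σ), so the p-quantile of ln T is μ + z_p·σ.
ln(28) = 3.332 and ln(77) = 4.344; z_{0.03} = -1.881, z_{0.5} = 0.
σ = (4.344 − 3.332)/(0 − (-1.881)) = 0.538.
μ = 3.332 − (-1.881)·0.538 = 4.344.
CV = √(exp(σ²)−1) = √(exp(0.2893)−1) = 0.579.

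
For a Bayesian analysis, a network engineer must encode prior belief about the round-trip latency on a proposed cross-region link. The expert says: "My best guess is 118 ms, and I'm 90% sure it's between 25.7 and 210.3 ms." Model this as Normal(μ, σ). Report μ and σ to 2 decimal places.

μ = 118.00, σ = 56.11

A symmetric 90% interval runs μ ± z·σ with z = 1.645.
Half-width = 92.3, so σ = 92.3/1.645 = 56.11.
μ is the stated best guess, 118.00.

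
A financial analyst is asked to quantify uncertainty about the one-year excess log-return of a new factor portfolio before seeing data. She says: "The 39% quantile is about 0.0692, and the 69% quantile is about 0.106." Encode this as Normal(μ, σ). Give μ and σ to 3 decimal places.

μ = 0.082, σ = 0.047

For Normal(μ,σ), the p-quantile is μ + z_p·σ. Here z_{0.39} = -0.2793, z_{0.69} = 0.4959.
So 0.0692 = μ − 0.2793σ and 0.106 = μ + 0.4959σ.
Subtracting: σ = (0.106 − 0.0692)/(0.4959 − (-0.2793)) = 0.047.
Then μ = 0.0692 − (-0.2793)·0.047 = 0.082.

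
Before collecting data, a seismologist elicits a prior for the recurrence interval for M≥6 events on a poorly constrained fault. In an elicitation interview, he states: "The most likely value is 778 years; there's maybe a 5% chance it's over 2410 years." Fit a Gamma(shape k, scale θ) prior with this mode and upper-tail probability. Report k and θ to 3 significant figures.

k ≈ 3.06, θ ≈ 377

Gamma(k,θ) with k>1 has mode (k−1)θ, so θ = 778/(k−1).
Need P(X < 2410) = 0.95 with θ tied to k this way. Start at k = 2, θ = 778: P(X<2410) ≈ 0.815.
Too low — raise k to concentrate. Iterating converges to k ≈ 3.06.
Then θ = 778/(3.06−1) ≈ 377.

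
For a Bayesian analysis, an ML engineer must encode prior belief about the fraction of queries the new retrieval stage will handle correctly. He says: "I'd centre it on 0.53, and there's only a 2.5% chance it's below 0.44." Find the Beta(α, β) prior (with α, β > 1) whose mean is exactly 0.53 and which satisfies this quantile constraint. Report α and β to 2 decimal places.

α ≈ 62.53, β ≈ 55.45

With mean 0.53 fixed, write α = 0.53s, β = 0.47s where s = α+β.
Need P(θ < 0.44) = 0.025 under Beta(0.53s, 0.47s). Normal approximation: (q−m)/√(m(1−m)/s) ≈ z_{0.025} = -1.96, so s ≈ 0.53·0.47·(-1.96)²/(0.44−0.53)² = 118.1.
At s = 118.1: P(θ<0.44) ≈ 0.025. Adjusting to match 0.025 gives s ≈ 117.98.
So α = 0.53·117.98 ≈ 62.53, β = 0.47·117.98 ≈ 55.45.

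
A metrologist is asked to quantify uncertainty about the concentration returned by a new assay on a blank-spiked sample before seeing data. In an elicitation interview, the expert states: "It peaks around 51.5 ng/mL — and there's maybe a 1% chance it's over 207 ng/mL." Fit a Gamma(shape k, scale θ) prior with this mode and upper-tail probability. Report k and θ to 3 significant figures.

k ≈ 3.16, θ ≈ 23.9

Gamma(k,θ) with k>1 has mode (k−1)θ, so θ = 51.5/(k−1).
Need P(X < 207) = 0.99 with θ tied to k this way. Start at k = 2, θ = 51.5: P(X<207) ≈ 0.910.
Too low — raise k to concentrate. Iterating converges to k ≈ 3.16.
Then θ = 51.5/(3.16−1) ≈ 23.9.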